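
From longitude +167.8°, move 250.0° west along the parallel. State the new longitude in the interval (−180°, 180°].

Start at +167.8°; shift −250.0° → -82.2°.
-82.2° already lies in (−180°, 180°].

-82.2°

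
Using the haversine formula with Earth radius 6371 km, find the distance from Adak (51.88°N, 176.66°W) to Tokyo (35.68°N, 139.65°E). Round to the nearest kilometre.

Δλ = 139.65 − -176.66 = 316.31°; wrapped into (−180°, 180°]: -43.69°.
Δφ = 35.68 − 51.88 = -16.20°.
a = sin²(Δφ/2) + cos φ₁ · cos φ₂ · sin²(Δλ/2) = 0.089280.
c = 2·atan2(√a, √(1−a)) = 0.60686 rad → d = 6371·c ≈ 3866.33 km.

3866 km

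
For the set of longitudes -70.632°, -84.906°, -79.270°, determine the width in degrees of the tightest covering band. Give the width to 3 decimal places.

14.274°

Sort the longitudes: -84.906°, -79.270°, -70.632°.
Eastward gaps between consecutive values (wrapping around): 5.636°, 8.638°, 345.726°.
Largest gap = 345.726° ⇒ minimal covering band is its complement: 360° − 345.726° = 14.274°.
Band runs from -84.906° eastward to -70.632°.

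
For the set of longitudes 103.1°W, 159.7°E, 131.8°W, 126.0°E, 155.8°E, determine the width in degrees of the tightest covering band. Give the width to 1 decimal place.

130.9°

Sort the longitudes: -131.8°, -103.1°, +126.0°, +155.8°, +159.7°.
Eastward gaps between consecutive values (wrapping around): 28.7°, 229.1°, 29.8°, 3.9°, 68.5°.
Largest gap = 229.1° ⇒ minimal covering band is its complement: 360° − 229.1° = 130.9°.
Band runs from +126.0° eastward to -103.1°, crossing the antimeridian.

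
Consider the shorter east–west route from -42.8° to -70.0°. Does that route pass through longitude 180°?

No

Signed shortest Δλ = ((-70.0 − -42.8 + 180) mod 360) − 180 = -27.2°.
Going west by 27.2° from -42.8° reaches -70.0° without touching 180°.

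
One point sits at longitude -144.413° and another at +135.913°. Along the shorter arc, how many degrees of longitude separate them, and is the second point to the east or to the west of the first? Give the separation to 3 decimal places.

Raw difference: 135.913 − -144.413 = 280.326°.
Normalise into (−180°, 180°]: 280.326° − 360° = -79.674°.
Negative ⇒ the second point lies to the west; separation 79.674°.

79.674° west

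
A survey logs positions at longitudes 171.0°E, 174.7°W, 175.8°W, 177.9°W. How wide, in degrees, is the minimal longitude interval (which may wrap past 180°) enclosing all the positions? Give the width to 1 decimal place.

Sort the longitudes: -177.9°, -175.8°, -174.7°, +171.0°.
Eastward gaps between consecutive values (wrapping around): 2.1°, 1.1°, 345.7°, 11.1°.
Largest gap = 345.7° ⇒ minimal covering band is its complement: 360° − 345.7° = 14.3°.
Band runs from +171.0° eastward to -174.7°, crossing the antimeridian.

14.3°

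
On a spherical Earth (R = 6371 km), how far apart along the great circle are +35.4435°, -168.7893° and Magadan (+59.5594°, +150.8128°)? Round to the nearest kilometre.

3945 km

Δλ = 150.8128 − -168.7893 = 319.6021°; wrapped into (−180°, 180°]: -40.3979°.
Δφ = 59.5594 − 35.4435 = 24.1159°.
a = sin²(Δφ/2) + cos φ₁ · cos φ₂ · sin²(Δλ/2) = 0.092848.
c = 2·atan2(√a, √(1−a)) = 0.61927 rad → d = 6371·c ≈ 3945.35 km.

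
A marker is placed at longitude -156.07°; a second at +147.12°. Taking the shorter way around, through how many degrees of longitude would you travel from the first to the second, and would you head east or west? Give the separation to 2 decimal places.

56.81° west

Raw difference: 147.12 − -156.07 = 303.19°.
Normalise into (−180°, 180°]: 303.19° − 360° = -56.81°.
Negative ⇒ the second point lies to the west; separation 56.81°.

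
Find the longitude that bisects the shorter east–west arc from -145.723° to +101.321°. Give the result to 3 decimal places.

+157.799°

Signed shortest Δλ from -145.723° to +101.321° is -112.956°.
Midpoint longitude = -145.723° + (-112.956°)/2 = -145.723° − 56.478° = -202.201°.
Normalise into (−180°, 180°]: +157.799°.
(The naïve average (-145.723 + +101.321)/2 = -22.201° is on the wrong side of the globe.)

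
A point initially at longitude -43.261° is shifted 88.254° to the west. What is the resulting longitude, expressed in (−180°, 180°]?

Start at -43.261°; shift −88.254° → -131.515°.
-131.515° already lies in (−180°, 180°].

-131.515°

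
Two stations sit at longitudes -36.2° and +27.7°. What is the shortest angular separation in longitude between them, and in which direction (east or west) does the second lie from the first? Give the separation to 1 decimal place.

63.9° east

Raw difference: 27.7 − -36.2 = 63.9°.
Normalise into (−180°, 180°]: 63.9° stays 63.9°.
Positive ⇒ the second point lies to the east; separation 63.9°.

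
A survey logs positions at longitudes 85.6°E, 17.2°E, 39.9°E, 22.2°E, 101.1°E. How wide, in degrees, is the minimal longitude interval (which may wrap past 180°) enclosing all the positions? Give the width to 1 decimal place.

Sort the longitudes: +17.2°, +22.2°, +39.9°, +85.6°, +101.1°.
Eastward gaps between consecutive values (wrapping around): 5.0°, 17.7°, 45.7°, 15.5°, 276.1°.
Largest gap = 276.1° ⇒ minimal covering band is its complement: 360° − 276.1° = 83.9°.
Band runs from +17.2° eastward to +101.1°.

83.9°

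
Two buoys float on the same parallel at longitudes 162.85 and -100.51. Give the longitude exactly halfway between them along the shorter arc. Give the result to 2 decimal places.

-148.83°

Signed shortest Δλ from +162.85° to -100.51° is +96.64°.
Midpoint longitude = +162.85° + (+96.64°)/2 = +162.85° + 48.32° = +211.17°.
Normalise into (−180°, 180°]: -148.83°.
(The naïve average (+162.85 + -100.51)/2 = 31.17° is on the wrong side of the globe.)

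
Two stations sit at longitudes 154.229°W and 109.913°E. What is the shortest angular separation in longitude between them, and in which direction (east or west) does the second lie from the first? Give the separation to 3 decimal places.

Raw difference: 109.913 − -154.229 = 264.142°.
Normalise into (−180°, 180°]: 264.142° − 360° = -95.858°.
Negative ⇒ the second point lies to the west; separation 95.858°.

95.858° west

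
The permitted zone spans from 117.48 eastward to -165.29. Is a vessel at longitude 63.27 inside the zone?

Band width going east from +117.48° to -165.29°: ((-165.29 − 117.48) mod 360) = 77.23°.
Offset of +63.27° east of the west edge: ((63.27 − 117.48) mod 360) = 305.79°.
305.79° > 77.23° ⇒ outside.

No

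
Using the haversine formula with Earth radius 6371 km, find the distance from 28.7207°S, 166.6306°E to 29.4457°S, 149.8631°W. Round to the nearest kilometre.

Δλ = -149.8631 − 166.6306 = -316.4937°; wrapped into (−180°, 180°]: 43.5063°.
Δφ = -29.4457 − -28.7207 = -0.7250°.
a = sin²(Δφ/2) + cos φ₁ · cos φ₂ · sin²(Δλ/2) = 0.104933.
c = 2·atan2(√a, √(1−a)) = 0.65977 rad → d = 6371·c ≈ 4203.39 km.

4203 km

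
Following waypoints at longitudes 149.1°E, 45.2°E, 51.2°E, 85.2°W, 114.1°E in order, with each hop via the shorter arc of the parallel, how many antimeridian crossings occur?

Leg 1: +149.1° → +45.2°, shortest Δλ = -103.9° (west) — does not cross 180°.
Leg 2: +45.2° → +51.2°, shortest Δλ = 6.0° (east) — does not cross 180°.
Leg 3: +51.2° → -85.2°, shortest Δλ = -136.4° (west) — does not cross 180°.
Leg 4: -85.2° → +114.1°, shortest Δλ = -160.7° (west) — crosses 180°.
Total crossings: 1.

1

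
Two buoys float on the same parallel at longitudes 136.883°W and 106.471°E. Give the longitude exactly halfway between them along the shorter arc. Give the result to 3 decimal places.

164.794°E

Signed shortest Δλ from -136.883° to +106.471° is -116.646°.
Midpoint longitude = -136.883° + (-116.646°)/2 = -136.883° − 58.323° = -195.206°.
Normalise into (−180°, 180°]: +164.794°.
(The naïve average (-136.883 + +106.471)/2 = -15.206° is on the wrong side of the globe.)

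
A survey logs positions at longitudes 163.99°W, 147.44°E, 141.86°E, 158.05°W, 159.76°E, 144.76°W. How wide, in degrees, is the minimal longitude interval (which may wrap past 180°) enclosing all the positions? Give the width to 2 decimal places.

73.38°

Sort the longitudes: -163.99°, -158.05°, -144.76°, +141.86°, +147.44°, +159.76°.
Eastward gaps between consecutive values (wrapping around): 5.94°, 13.29°, 286.62°, 5.58°, 12.32°, 36.25°.
Largest gap = 286.62° ⇒ minimal covering band is its complement: 360° − 286.62° = 73.38°.
Band runs from +141.86° eastward to -144.76°, crossing the antimeridian.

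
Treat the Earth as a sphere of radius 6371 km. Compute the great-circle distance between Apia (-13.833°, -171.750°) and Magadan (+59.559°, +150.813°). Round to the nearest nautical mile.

Δλ = 150.813 − -171.750 = 322.563°; wrapped into (−180°, 180°]: -37.437°.
Δφ = 59.559 − -13.833 = 73.392°.
a = sin²(Δφ/2) + cos φ₁ · cos φ₂ · sin²(Δλ/2) = 0.407755.
c = 2·atan2(√a, √(1−a)) = 1.38524 rad → d = 6371·c ≈ 8825.38 km ≈ 4765.33 nmi.

4765 nmi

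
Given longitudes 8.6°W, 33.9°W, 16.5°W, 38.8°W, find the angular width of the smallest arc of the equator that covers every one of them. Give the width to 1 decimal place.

30.2°

Sort the longitudes: -38.8°, -33.9°, -16.5°, -8.6°.
Eastward gaps between consecutive values (wrapping around): 4.9°, 17.4°, 7.9°, 329.8°.
Largest gap = 329.8° ⇒ minimal covering band is its complement: 360° − 329.8° = 30.2°.
Band runs from -38.8° eastward to -8.6°.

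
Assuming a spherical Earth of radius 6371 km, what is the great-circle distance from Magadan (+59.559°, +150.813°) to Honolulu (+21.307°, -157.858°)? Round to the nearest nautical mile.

Δλ = -157.858 − 150.813 = -308.671°; wrapped into (−180°, 180°]: 51.329°.
Δφ = 21.307 − 59.559 = -38.252°.
a = sin²(Δφ/2) + cos φ₁ · cos φ₂ · sin²(Δλ/2) = 0.195892.
c = 2·atan2(√a, √(1−a)) = 0.91699 rad → d = 6371·c ≈ 5842.11 km ≈ 3154.49 nmi.

3154 nmi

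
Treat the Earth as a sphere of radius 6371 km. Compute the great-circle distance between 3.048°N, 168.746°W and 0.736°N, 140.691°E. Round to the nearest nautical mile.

Δλ = 140.691 − -168.746 = 309.437°; wrapped into (−180°, 180°]: -50.563°.
Δφ = 0.736 − 3.048 = -2.312°.
a = sin²(Δφ/2) + cos φ₁ · cos φ₂ · sin²(Δλ/2) = 0.182519.
c = 2·atan2(√a, √(1−a)) = 0.88284 rad → d = 6371·c ≈ 5624.56 km ≈ 3037.02 nmi.

3037 nmi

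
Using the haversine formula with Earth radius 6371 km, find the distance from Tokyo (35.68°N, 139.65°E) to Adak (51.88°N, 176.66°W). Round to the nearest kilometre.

Δλ = -176.66 − 139.65 = -316.31°; wrapped into (−180°, 180°]: 43.69°.
Δφ = 51.88 − 35.68 = 16.20°.
a = sin²(Δφ/2) + cos φ₁ · cos φ₂ · sin²(Δλ/2) = 0.089280.
c = 2·atan2(√a, √(1−a)) = 0.60686 rad → d = 6371·c ≈ 3866.33 km.

3866 km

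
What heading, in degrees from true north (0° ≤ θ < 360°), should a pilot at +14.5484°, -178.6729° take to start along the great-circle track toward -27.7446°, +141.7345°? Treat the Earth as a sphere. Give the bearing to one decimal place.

222.2°

Δλ = 141.7345 − -178.6729 = 320.4074°; wrapped into (−180°, 180°]: -39.5926°.
θ = atan2( sin Δλ · cos φ₂ , cos φ₁ · sin φ₂ − sin φ₁ · cos φ₂ · cos Δλ )
  = atan2(-0.56405, -0.62192) = -137.794° → normalised to [0°, 360°): 222.206°.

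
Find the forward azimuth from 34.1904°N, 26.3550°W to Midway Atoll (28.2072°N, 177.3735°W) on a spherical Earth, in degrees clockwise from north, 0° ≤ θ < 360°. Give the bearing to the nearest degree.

333°

Δλ = -177.3735 − -26.3550 = -151.0185°.
θ = atan2( sin Δλ · cos φ₂ , cos φ₁ · sin φ₂ − sin φ₁ · cos φ₂ · cos Δλ )
  = atan2(-0.42699, 0.82417) = -27.388° → normalised to [0°, 360°): 332.612°.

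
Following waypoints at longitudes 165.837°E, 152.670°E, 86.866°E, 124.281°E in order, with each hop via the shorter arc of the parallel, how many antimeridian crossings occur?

0

Leg 1: +165.837° → +152.670°, shortest Δλ = -13.167° (west) — does not cross 180°.
Leg 2: +152.670° → +86.866°, shortest Δλ = -65.804° (west) — does not cross 180°.
Leg 3: +86.866° → +124.281°, shortest Δλ = 37.415° (east) — does not cross 180°.
Total crossings: 0.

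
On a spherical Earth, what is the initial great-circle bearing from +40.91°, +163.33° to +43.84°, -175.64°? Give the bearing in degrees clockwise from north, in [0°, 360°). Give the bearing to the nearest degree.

72°

Δλ = -175.64 − 163.33 = -338.97°; wrapped into (−180°, 180°]: 21.03°.
θ = atan2( sin Δλ · cos φ₂ , cos φ₁ · sin φ₂ − sin φ₁ · cos φ₂ · cos Δλ )
  = atan2(0.25884, 0.08258) = 72.305° → normalised to [0°, 360°): 72.305°.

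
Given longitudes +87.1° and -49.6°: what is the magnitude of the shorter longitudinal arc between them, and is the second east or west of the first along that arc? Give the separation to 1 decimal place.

Raw difference: -49.6 − 87.1 = -136.7°.
Normalise into (−180°, 180°]: -136.7° stays -136.7°.
Negative ⇒ the second point lies to the west; separation 136.7°.

136.7° west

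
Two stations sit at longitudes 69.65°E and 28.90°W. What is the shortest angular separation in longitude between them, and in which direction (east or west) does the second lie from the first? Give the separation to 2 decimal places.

Raw difference: -28.90 − 69.65 = -98.55°.
Normalise into (−180°, 180°]: -98.55° stays -98.55°.
Negative ⇒ the second point lies to the west; separation 98.55°.

98.55° west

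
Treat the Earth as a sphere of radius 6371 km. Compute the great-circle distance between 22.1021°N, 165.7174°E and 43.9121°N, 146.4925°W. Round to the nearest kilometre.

4983 km

Δλ = -146.4925 − 165.7174 = -312.2099°; wrapped into (−180°, 180°]: 47.7901°.
Δφ = 43.9121 − 22.1021 = 21.8100°.
a = sin²(Δφ/2) + cos φ₁ · cos φ₂ · sin²(Δλ/2) = 0.145304.
c = 2·atan2(√a, √(1−a)) = 0.78216 rad → d = 6371·c ≈ 4983.16 km.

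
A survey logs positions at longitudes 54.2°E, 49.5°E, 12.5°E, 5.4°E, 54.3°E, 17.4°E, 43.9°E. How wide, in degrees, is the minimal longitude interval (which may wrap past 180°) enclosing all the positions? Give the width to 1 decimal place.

Sort the longitudes: +5.4°, +12.5°, +17.4°, +43.9°, +49.5°, +54.2°, +54.3°.
Eastward gaps between consecutive values (wrapping around): 7.1°, 4.9°, 26.5°, 5.6°, 4.7°, 0.1°, 311.1°.
Largest gap = 311.1° ⇒ minimal covering band is its complement: 360° − 311.1° = 48.9°.
Band runs from +5.4° eastward to +54.3°.

48.9°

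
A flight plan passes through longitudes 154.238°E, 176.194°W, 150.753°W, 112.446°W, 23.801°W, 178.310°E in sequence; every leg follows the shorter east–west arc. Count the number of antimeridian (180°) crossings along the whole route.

Leg 1: +154.238° → -176.194°, shortest Δλ = 29.568° (east) — crosses 180°.
Leg 2: -176.194° → -150.753°, shortest Δλ = 25.441° (east) — does not cross 180°.
Leg 3: -150.753° → -112.446°, shortest Δλ = 38.307° (east) — does not cross 180°.
Leg 4: -112.446° → -23.801°, shortest Δλ = 88.645° (east) — does not cross 180°.
Leg 5: -23.801° → +178.310°, shortest Δλ = -157.889° (west) — crosses 180°.
Total crossings: 2.

2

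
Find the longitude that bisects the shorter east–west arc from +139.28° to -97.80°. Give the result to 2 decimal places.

Signed shortest Δλ from +139.28° to -97.80° is +122.92°.
Midpoint longitude = +139.28° + (+122.92°)/2 = +139.28° + 61.46° = +200.74°.
Normalise into (−180°, 180°]: -159.26°.
(The naïve average (+139.28 + -97.80)/2 = 20.74° is on the wrong side of the globe.)

-159.26°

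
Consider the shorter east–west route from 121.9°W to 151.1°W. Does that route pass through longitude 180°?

Signed shortest Δλ = ((-151.1 − -121.9 + 180) mod 360) − 180 = -29.2°.
Going west by 29.2° from -121.9° reaches -151.1° without touching 180°.

No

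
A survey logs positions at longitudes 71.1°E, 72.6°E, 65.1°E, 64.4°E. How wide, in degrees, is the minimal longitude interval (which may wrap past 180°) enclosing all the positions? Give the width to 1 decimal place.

Sort the longitudes: +64.4°, +65.1°, +71.1°, +72.6°.
Eastward gaps between consecutive values (wrapping around): 0.7°, 6.0°, 1.5°, 351.8°.
Largest gap = 351.8° ⇒ minimal covering band is its complement: 360° − 351.8° = 8.2°.
Band runs from +64.4° eastward to +72.6°.

8.2°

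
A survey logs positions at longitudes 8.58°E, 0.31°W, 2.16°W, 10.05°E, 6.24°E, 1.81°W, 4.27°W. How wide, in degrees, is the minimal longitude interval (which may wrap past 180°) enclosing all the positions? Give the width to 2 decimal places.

Sort the longitudes: -4.27°, -2.16°, -1.81°, -0.31°, +6.24°, +8.58°, +10.05°.
Eastward gaps between consecutive values (wrapping around): 2.11°, 0.35°, 1.50°, 6.55°, 2.34°, 1.47°, 345.68°.
Largest gap = 345.68° ⇒ minimal covering band is its complement: 360° − 345.68° = 14.32°.
Band runs from -4.27° eastward to +10.05°.

14.32°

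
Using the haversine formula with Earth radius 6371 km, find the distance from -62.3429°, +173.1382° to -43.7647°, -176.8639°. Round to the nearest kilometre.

2165 km

Δλ = -176.8639 − 173.1382 = -350.0021°; wrapped into (−180°, 180°]: 9.9979°.
Δφ = -43.7647 − -62.3429 = 18.5782°.
a = sin²(Δφ/2) + cos φ₁ · cos φ₂ · sin²(Δλ/2) = 0.028600.
c = 2·atan2(√a, √(1−a)) = 0.33987 rad → d = 6371·c ≈ 2165.29 km.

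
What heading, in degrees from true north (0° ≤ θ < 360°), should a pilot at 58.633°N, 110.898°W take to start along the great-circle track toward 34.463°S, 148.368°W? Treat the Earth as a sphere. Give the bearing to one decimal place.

Δλ = -148.368 − -110.898 = -37.470°.
θ = atan2( sin Δλ · cos φ₂ , cos φ₁ · sin φ₂ − sin φ₁ · cos φ₂ · cos Δλ )
  = atan2(-0.50158, -0.85329) = -149.552° → normalised to [0°, 360°): 210.448°.

210.4°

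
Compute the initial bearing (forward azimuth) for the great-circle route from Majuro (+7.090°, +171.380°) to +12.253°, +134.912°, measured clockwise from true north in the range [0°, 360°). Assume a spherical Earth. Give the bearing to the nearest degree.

281°

Δλ = 134.912 − 171.380 = -36.468°.
θ = atan2( sin Δλ · cos φ₂ , cos φ₁ · sin φ₂ − sin φ₁ · cos φ₂ · cos Δλ )
  = atan2(-0.58083, 0.11361) = -78.933° → normalised to [0°, 360°): 281.067°.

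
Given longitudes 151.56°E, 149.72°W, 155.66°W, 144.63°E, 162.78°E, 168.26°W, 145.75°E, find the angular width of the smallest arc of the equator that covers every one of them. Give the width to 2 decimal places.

65.65°

Sort the longitudes: -168.26°, -155.66°, -149.72°, +144.63°, +145.75°, +151.56°, +162.78°.
Eastward gaps between consecutive values (wrapping around): 12.60°, 5.94°, 294.35°, 1.12°, 5.81°, 11.22°, 28.96°.
Largest gap = 294.35° ⇒ minimal covering band is its complement: 360° − 294.35° = 65.65°.
Band runs from +144.63° eastward to -149.72°, crossing the antimeridian.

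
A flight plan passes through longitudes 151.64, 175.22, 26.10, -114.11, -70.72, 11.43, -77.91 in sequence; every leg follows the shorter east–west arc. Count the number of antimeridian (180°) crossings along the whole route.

Leg 1: +151.64° → +175.22°, shortest Δλ = 23.58° (east) — does not cross 180°.
Leg 2: +175.22° → +26.10°, shortest Δλ = -149.12° (west) — does not cross 180°.
Leg 3: +26.10° → -114.11°, shortest Δλ = -140.21° (west) — does not cross 180°.
Leg 4: -114.11° → -70.72°, shortest Δλ = 43.39° (east) — does not cross 180°.
Leg 5: -70.72° → +11.43°, shortest Δλ = 82.15° (east) — does not cross 180°.
Leg 6: +11.43° → -77.91°, shortest Δλ = -89.34° (west) — does not cross 180°.
Total crossings: 0.

0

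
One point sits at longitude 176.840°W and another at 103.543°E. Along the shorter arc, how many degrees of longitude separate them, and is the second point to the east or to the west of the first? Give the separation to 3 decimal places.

Raw difference: 103.543 − -176.840 = 280.383°.
Normalise into (−180°, 180°]: 280.383° − 360° = -79.617°.
Negative ⇒ the second point lies to the west; separation 79.617°.

79.617° west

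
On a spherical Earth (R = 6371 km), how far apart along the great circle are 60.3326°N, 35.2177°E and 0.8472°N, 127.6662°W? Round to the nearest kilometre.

13054 km

Δλ = -127.6662 − 35.2177 = -162.8839°.
Δφ = 0.8472 − 60.3326 = -59.4854°.
a = sin²(Δφ/2) + cos φ₁ · cos φ₂ · sin²(Δλ/2) = 0.730072.
c = 2·atan2(√a, √(1−a)) = 2.04895 rad → d = 6371·c ≈ 13053.88 km.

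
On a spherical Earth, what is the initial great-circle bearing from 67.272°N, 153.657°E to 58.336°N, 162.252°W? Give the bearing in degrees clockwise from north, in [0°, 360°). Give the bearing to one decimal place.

93.0°

Δλ = -162.252 − 153.657 = -315.909°; wrapped into (−180°, 180°]: 44.091°.
θ = atan2( sin Δλ · cos φ₂ , cos φ₁ · sin φ₂ − sin φ₁ · cos φ₂ · cos Δλ )
  = atan2(0.36525, -0.01891) = 92.963° → normalised to [0°, 360°): 92.963°.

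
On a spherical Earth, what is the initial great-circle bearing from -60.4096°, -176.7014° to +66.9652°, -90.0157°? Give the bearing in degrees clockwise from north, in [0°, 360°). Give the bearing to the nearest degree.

Δλ = -90.0157 − -176.7014 = 86.6857°.
θ = atan2( sin Δλ · cos φ₂ , cos φ₁ · sin φ₂ − sin φ₁ · cos φ₂ · cos Δλ )
  = atan2(0.39064, 0.47410) = 39.487° → normalised to [0°, 360°): 39.487°.

39°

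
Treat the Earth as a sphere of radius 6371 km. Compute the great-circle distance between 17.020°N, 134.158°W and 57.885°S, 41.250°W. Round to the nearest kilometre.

11774 km

Δλ = -41.250 − -134.158 = 92.908°.
Δφ = -57.885 − 17.020 = -74.905°.
a = sin²(Δφ/2) + cos φ₁ · cos φ₂ · sin²(Δλ/2) = 0.636853.
c = 2·atan2(√a, √(1−a)) = 1.84804 rad → d = 6371·c ≈ 11773.86 km.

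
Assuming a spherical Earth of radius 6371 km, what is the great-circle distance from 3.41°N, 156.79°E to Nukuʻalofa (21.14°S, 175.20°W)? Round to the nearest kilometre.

4094 km

Δλ = -175.20 − 156.79 = -331.99°; wrapped into (−180°, 180°]: 28.01°.
Δφ = -21.14 − 3.41 = -24.55°.
a = sin²(Δφ/2) + cos φ₁ · cos φ₂ · sin²(Δλ/2) = 0.099729.
c = 2·atan2(√a, √(1−a)) = 0.64260 rad → d = 6371·c ≈ 4094.00 km.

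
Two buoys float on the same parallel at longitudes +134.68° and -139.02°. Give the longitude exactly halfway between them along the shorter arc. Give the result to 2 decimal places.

Signed shortest Δλ from +134.68° to -139.02° is +86.30°.
Midpoint longitude = +134.68° + (+86.30°)/2 = +134.68° + 43.15° = +177.83°.
(The naïve average (+134.68 + -139.02)/2 = -2.17° is on the wrong side of the globe.)

+177.83°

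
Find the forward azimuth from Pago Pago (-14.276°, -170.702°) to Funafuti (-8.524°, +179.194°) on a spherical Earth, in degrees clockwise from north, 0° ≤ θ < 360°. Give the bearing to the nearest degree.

299°

Δλ = 179.194 − -170.702 = 349.896°; wrapped into (−180°, 180°]: -10.104°.
θ = atan2( sin Δλ · cos φ₂ , cos φ₁ · sin φ₂ − sin φ₁ · cos φ₂ · cos Δλ )
  = atan2(-0.17350, 0.09644) = -60.932° → normalised to [0°, 360°): 299.068°.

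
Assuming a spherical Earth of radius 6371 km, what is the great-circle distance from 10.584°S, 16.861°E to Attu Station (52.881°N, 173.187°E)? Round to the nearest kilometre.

14857 km

Δλ = 173.187 − 16.861 = 156.326°.
Δφ = 52.881 − -10.584 = 63.465°.
a = sin²(Δφ/2) + cos φ₁ · cos φ₂ · sin²(Δλ/2) = 0.844873.
c = 2·atan2(√a, √(1−a)) = 2.33193 rad → d = 6371·c ≈ 14856.75 km.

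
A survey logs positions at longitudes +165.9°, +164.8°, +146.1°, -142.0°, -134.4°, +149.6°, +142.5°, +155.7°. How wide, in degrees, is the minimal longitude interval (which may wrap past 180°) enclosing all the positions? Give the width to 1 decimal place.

83.1°

Sort the longitudes: -142.0°, -134.4°, +142.5°, +146.1°, +149.6°, +155.7°, +164.8°, +165.9°.
Eastward gaps between consecutive values (wrapping around): 7.6°, 276.9°, 3.6°, 3.5°, 6.1°, 9.1°, 1.1°, 52.1°.
Largest gap = 276.9° ⇒ minimal covering band is its complement: 360° − 276.9° = 83.1°.
Band runs from +142.5° eastward to -134.4°, crossing the antimeridian.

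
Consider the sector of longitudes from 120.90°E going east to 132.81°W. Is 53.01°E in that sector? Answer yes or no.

No

Band width going east from +120.90° to -132.81°: ((-132.81 − 120.90) mod 360) = 106.29°.
Offset of +53.01° east of the west edge: ((53.01 − 120.90) mod 360) = 292.11°.
292.11° > 106.29° ⇒ outside.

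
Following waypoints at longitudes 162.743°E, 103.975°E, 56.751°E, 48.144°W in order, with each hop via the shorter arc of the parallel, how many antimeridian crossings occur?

0

Leg 1: +162.743° → +103.975°, shortest Δλ = -58.768° (west) — does not cross 180°.
Leg 2: +103.975° → +56.751°, shortest Δλ = -47.224° (west) — does not cross 180°.
Leg 3: +56.751° → -48.144°, shortest Δλ = -104.895° (west) — does not cross 180°.
Total crossings: 0.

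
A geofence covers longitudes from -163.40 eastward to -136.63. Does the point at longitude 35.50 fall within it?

Band width going east from -163.40° to -136.63°: ((-136.63 − -163.40) mod 360) = 26.77°.
Offset of +35.50° east of the west edge: ((35.50 − -163.40) mod 360) = 198.90°.
198.90° > 26.77° ⇒ outside.

No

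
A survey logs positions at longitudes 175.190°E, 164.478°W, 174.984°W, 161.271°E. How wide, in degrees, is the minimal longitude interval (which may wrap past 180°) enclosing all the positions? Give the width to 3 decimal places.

34.251°

Sort the longitudes: -174.984°, -164.478°, +161.271°, +175.190°.
Eastward gaps between consecutive values (wrapping around): 10.506°, 325.749°, 13.919°, 9.826°.
Largest gap = 325.749° ⇒ minimal covering band is its complement: 360° − 325.749° = 34.251°.
Band runs from +161.271° eastward to -164.478°, crossing the antimeridian.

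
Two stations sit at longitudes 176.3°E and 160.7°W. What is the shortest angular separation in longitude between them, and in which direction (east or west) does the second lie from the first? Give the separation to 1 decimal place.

23.0° east

Raw difference: -160.7 − 176.3 = -337.0°.
Normalise into (−180°, 180°]: -337.0° + 360° = 23.0°.
Positive ⇒ the second point lies to the east; separation 23.0°.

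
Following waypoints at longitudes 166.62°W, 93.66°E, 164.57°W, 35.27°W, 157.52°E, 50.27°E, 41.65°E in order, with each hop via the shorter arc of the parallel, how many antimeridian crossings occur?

3

Leg 1: -166.62° → +93.66°, shortest Δλ = -99.72° (west) — crosses 180°.
Leg 2: +93.66° → -164.57°, shortest Δλ = 101.77° (east) — crosses 180°.
Leg 3: -164.57° → -35.27°, shortest Δλ = 129.3° (east) — does not cross 180°.
Leg 4: -35.27° → +157.52°, shortest Δλ = -167.21° (west) — crosses 180°.
Leg 5: +157.52° → +50.27°, shortest Δλ = -107.25° (west) — does not cross 180°.
Leg 6: +50.27° → +41.65°, shortest Δλ = -8.62° (west) — does not cross 180°.
Total crossings: 3.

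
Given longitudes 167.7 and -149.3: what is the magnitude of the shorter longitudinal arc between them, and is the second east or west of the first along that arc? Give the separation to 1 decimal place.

43.0° east

Raw difference: -149.3 − 167.7 = -317.0°.
Normalise into (−180°, 180°]: -317.0° + 360° = 43.0°.
Positive ⇒ the second point lies to the east; separation 43.0°.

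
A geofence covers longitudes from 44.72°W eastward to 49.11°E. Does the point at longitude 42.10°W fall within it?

Yes

Band width going east from -44.72° to +49.11°: ((49.11 − -44.72) mod 360) = 93.83°.
Offset of -42.10° east of the west edge: ((-42.10 − -44.72) mod 360) = 2.62°.
2.62° ≤ 93.83° ⇒ inside.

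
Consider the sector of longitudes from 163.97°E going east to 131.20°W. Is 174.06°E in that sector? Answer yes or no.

Band width going east from +163.97° to -131.20°: ((-131.20 − 163.97) mod 360) = 64.83°.
Offset of +174.06° east of the west edge: ((174.06 − 163.97) mod 360) = 10.09°.
10.09° ≤ 64.83° ⇒ inside.

Yes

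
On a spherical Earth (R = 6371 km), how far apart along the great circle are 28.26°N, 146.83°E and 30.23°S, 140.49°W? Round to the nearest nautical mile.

Δλ = -140.49 − 146.83 = -287.32°; wrapped into (−180°, 180°]: 72.68°.
Δφ = -30.23 − 28.26 = -58.49°.
a = sin²(Δφ/2) + cos φ₁ · cos φ₂ · sin²(Δλ/2) = 0.505908.
c = 2·atan2(√a, √(1−a)) = 1.58261 rad → d = 6371·c ≈ 10082.83 km ≈ 5444.29 nmi.

5444 nmi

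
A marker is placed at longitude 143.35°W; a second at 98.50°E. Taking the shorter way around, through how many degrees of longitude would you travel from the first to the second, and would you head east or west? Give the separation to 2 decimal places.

118.15° west

Raw difference: 98.50 − -143.35 = 241.85°.
Normalise into (−180°, 180°]: 241.85° − 360° = -118.15°.
Negative ⇒ the second point lies to the west; separation 118.15°.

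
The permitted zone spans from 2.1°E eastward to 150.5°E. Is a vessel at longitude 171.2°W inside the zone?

Band width going east from +2.1° to +150.5°: ((150.5 − 2.1) mod 360) = 148.4°.
Offset of -171.2° east of the west edge: ((-171.2 − 2.1) mod 360) = 186.7°.
186.7° > 148.4° ⇒ outside.

No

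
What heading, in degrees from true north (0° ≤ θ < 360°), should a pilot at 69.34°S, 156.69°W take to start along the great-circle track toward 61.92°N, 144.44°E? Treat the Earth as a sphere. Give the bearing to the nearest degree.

323°

Δλ = 144.44 − -156.69 = 301.13°; wrapped into (−180°, 180°]: -58.87°.
θ = atan2( sin Δλ · cos φ₂ , cos φ₁ · sin φ₂ − sin φ₁ · cos φ₂ · cos Δλ )
  = atan2(-0.40292, 0.53899) = -36.780° → normalised to [0°, 360°): 323.220°.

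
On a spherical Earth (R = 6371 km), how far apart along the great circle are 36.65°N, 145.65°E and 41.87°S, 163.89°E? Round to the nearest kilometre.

Δλ = 163.89 − 145.65 = 18.24°.
Δφ = -41.87 − 36.65 = -78.52°.
a = sin²(Δφ/2) + cos φ₁ · cos φ₂ · sin²(Δλ/2) = 0.415497.
c = 2·atan2(√a, √(1−a)) = 1.40097 rad → d = 6371·c ≈ 8925.61 km.

8926 km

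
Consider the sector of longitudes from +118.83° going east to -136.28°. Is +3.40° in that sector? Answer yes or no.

Band width going east from +118.83° to -136.28°: ((-136.28 − 118.83) mod 360) = 104.89°.
Offset of +3.40° east of the west edge: ((3.40 − 118.83) mod 360) = 244.57°.
244.57° > 104.89° ⇒ outside.

No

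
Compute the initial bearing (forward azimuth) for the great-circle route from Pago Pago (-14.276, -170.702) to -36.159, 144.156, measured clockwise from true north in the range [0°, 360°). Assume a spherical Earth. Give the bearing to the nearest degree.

Δλ = 144.156 − -170.702 = 314.858°; wrapped into (−180°, 180°]: -45.142°.
θ = atan2( sin Δλ · cos φ₂ , cos φ₁ · sin φ₂ − sin φ₁ · cos φ₂ · cos Δλ )
  = atan2(-0.57232, -0.43138) = -127.007° → normalised to [0°, 360°): 232.993°.

233°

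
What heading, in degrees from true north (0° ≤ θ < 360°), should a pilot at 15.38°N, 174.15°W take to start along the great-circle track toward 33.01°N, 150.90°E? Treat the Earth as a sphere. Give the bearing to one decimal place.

305.5°

Δλ = 150.90 − -174.15 = 325.05°; wrapped into (−180°, 180°]: -34.95°.
θ = atan2( sin Δλ · cos φ₂ , cos φ₁ · sin φ₂ − sin φ₁ · cos φ₂ · cos Δλ )
  = atan2(-0.48039, 0.34298) = -54.475° → normalised to [0°, 360°): 305.525°.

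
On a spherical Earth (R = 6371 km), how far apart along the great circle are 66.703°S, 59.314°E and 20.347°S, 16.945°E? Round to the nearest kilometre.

Δλ = 16.945 − 59.314 = -42.369°.
Δφ = -20.347 − -66.703 = 46.356°.
a = sin²(Δφ/2) + cos φ₁ · cos φ₂ · sin²(Δλ/2) = 0.203338.
c = 2·atan2(√a, √(1−a)) = 0.93561 rad → d = 6371·c ≈ 5960.79 km.

5961 km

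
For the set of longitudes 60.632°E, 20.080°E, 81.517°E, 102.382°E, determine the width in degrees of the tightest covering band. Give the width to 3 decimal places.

82.302°

Sort the longitudes: +20.080°, +60.632°, +81.517°, +102.382°.
Eastward gaps between consecutive values (wrapping around): 40.552°, 20.885°, 20.865°, 277.698°.
Largest gap = 277.698° ⇒ minimal covering band is its complement: 360° − 277.698° = 82.302°.
Band runs from +20.080° eastward to +102.382°.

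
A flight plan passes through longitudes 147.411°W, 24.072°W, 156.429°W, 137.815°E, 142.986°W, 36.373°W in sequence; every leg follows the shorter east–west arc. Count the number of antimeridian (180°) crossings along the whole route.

2

Leg 1: -147.411° → -24.072°, shortest Δλ = 123.339° (east) — does not cross 180°.
Leg 2: -24.072° → -156.429°, shortest Δλ = -132.357° (west) — does not cross 180°.
Leg 3: -156.429° → +137.815°, shortest Δλ = -65.756° (west) — crosses 180°.
Leg 4: +137.815° → -142.986°, shortest Δλ = 79.199° (east) — crosses 180°.
Leg 5: -142.986° → -36.373°, shortest Δλ = 106.613° (east) — does not cross 180°.
Total crossings: 2.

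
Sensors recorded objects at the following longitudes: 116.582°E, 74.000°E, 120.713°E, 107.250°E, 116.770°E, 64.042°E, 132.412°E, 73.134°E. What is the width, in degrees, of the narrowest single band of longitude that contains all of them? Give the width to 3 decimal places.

Sort the longitudes: +64.042°, +73.134°, +74.000°, +107.250°, +116.582°, +116.770°, +120.713°, +132.412°.
Eastward gaps between consecutive values (wrapping around): 9.092°, 0.866°, 33.250°, 9.332°, 0.188°, 3.943°, 11.699°, 291.630°.
Largest gap = 291.630° ⇒ minimal covering band is its complement: 360° − 291.630° = 68.370°.
Band runs from +64.042° eastward to +132.412°.

68.370°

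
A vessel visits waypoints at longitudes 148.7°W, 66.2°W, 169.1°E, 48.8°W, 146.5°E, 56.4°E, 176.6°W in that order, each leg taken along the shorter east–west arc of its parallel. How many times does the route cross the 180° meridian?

4

Leg 1: -148.7° → -66.2°, shortest Δλ = 82.5° (east) — does not cross 180°.
Leg 2: -66.2° → +169.1°, shortest Δλ = -124.7° (west) — crosses 180°.
Leg 3: +169.1° → -48.8°, shortest Δλ = 142.1° (east) — crosses 180°.
Leg 4: -48.8° → +146.5°, shortest Δλ = -164.7° (west) — crosses 180°.
Leg 5: +146.5° → +56.4°, shortest Δλ = -90.1° (west) — does not cross 180°.
Leg 6: +56.4° → -176.6°, shortest Δλ = 127.0° (east) — crosses 180°.
Total crossings: 4.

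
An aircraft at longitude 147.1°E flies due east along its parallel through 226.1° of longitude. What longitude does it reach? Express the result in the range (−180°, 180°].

13.2°E

Start at +147.1°; shift +226.1° → +373.2°.
+373.2° lies outside (−180°, 180°]; subtract 360° → +13.2°.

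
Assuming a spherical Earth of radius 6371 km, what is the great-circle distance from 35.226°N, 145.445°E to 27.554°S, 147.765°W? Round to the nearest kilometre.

Δλ = -147.765 − 145.445 = -293.210°; wrapped into (−180°, 180°]: 66.790°.
Δφ = -27.554 − 35.226 = -62.780°.
a = sin²(Δφ/2) + cos φ₁ · cos φ₂ · sin²(Δλ/2) = 0.490700.
c = 2·atan2(√a, √(1−a)) = 1.55220 rad → d = 6371·c ≈ 9889.04 km.

9889 km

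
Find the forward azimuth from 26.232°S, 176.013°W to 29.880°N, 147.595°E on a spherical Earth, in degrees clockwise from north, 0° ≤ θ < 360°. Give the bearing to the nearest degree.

Δλ = 147.595 − -176.013 = 323.608°; wrapped into (−180°, 180°]: -36.392°.
θ = atan2( sin Δλ · cos φ₂ , cos φ₁ · sin φ₂ − sin φ₁ · cos φ₂ · cos Δλ )
  = atan2(-0.51444, 0.75539) = -34.256° → normalised to [0°, 360°): 325.744°.

326°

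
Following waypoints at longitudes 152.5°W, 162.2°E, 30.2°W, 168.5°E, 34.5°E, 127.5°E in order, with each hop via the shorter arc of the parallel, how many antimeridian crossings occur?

Leg 1: -152.5° → +162.2°, shortest Δλ = -45.3° (west) — crosses 180°.
Leg 2: +162.2° → -30.2°, shortest Δλ = 167.6° (east) — crosses 180°.
Leg 3: -30.2° → +168.5°, shortest Δλ = -161.3° (west) — crosses 180°.
Leg 4: +168.5° → +34.5°, shortest Δλ = -134.0° (west) — does not cross 180°.
Leg 5: +34.5° → +127.5°, shortest Δλ = 93.0° (east) — does not cross 180°.
Total crossings: 3.

3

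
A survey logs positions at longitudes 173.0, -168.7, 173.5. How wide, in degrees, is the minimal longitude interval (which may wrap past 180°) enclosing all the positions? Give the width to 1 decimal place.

Sort the longitudes: -168.7°, +173.0°, +173.5°.
Eastward gaps between consecutive values (wrapping around): 341.7°, 0.5°, 17.8°.
Largest gap = 341.7° ⇒ minimal covering band is its complement: 360° − 341.7° = 18.3°.
Band runs from +173.0° eastward to -168.7°, crossing the antimeridian.

18.3°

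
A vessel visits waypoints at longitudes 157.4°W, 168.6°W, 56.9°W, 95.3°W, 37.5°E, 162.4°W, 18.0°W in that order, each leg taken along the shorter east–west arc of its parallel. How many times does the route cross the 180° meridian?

1

Leg 1: -157.4° → -168.6°, shortest Δλ = -11.2° (west) — does not cross 180°.
Leg 2: -168.6° → -56.9°, shortest Δλ = 111.7° (east) — does not cross 180°.
Leg 3: -56.9° → -95.3°, shortest Δλ = -38.4° (west) — does not cross 180°.
Leg 4: -95.3° → +37.5°, shortest Δλ = 132.8° (east) — does not cross 180°.
Leg 5: +37.5° → -162.4°, shortest Δλ = 160.1° (east) — crosses 180°.
Leg 6: -162.4° → -18.0°, shortest Δλ = 144.4° (east) — does not cross 180°.
Total crossings: 1.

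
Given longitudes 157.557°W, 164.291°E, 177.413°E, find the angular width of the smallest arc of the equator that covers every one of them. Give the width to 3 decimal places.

38.152°

Sort the longitudes: -157.557°, +164.291°, +177.413°.
Eastward gaps between consecutive values (wrapping around): 321.848°, 13.122°, 25.030°.
Largest gap = 321.848° ⇒ minimal covering band is its complement: 360° − 321.848° = 38.152°.
Band runs from +164.291° eastward to -157.557°, crossing the antimeridian.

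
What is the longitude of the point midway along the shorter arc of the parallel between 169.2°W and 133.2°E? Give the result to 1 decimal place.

162.0°E

Signed shortest Δλ from -169.2° to +133.2° is -57.6°.
Midpoint longitude = -169.2° + (-57.6°)/2 = -169.2° − 28.8° = -198.0°.
Normalise into (−180°, 180°]: +162.0°.
(The naïve average (-169.2 + +133.2)/2 = -18.0° is on the wrong side of the globe.)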